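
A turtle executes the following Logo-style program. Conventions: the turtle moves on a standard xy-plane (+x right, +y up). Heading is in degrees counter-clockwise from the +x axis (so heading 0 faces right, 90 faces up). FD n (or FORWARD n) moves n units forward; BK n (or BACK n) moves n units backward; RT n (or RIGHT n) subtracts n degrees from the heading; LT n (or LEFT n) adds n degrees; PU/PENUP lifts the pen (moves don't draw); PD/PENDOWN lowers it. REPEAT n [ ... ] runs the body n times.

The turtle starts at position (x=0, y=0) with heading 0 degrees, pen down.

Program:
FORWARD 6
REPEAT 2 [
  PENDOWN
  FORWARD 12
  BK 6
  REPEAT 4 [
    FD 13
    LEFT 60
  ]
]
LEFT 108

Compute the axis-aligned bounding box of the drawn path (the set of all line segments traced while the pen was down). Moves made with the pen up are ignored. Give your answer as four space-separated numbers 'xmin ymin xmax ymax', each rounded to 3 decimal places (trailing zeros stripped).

Executing turtle program step by step:
Start: pos=(0,0), heading=0, pen down
FD 6: (0,0) -> (6,0) [heading=0, draw]
REPEAT 2 [
  -- iteration 1/2 --
  PD: pen down
  FD 12: (6,0) -> (18,0) [heading=0, draw]
  BK 6: (18,0) -> (12,0) [heading=0, draw]
  REPEAT 4 [
    -- iteration 1/4 --
    FD 13: (12,0) -> (25,0) [heading=0, draw]
    LT 60: heading 0 -> 60
    -- iteration 2/4 --
    FD 13: (25,0) -> (31.5,11.258) [heading=60, draw]
    LT 60: heading 60 -> 120
    -- iteration 3/4 --
    FD 13: (31.5,11.258) -> (25,22.517) [heading=120, draw]
    LT 60: heading 120 -> 180
    -- iteration 4/4 --
    FD 13: (25,22.517) -> (12,22.517) [heading=180, draw]
    LT 60: heading 180 -> 240
  ]
  -- iteration 2/2 --
  PD: pen down
  FD 12: (12,22.517) -> (6,12.124) [heading=240, draw]
  BK 6: (6,12.124) -> (9,17.321) [heading=240, draw]
  REPEAT 4 [
    -- iteration 1/4 --
    FD 13: (9,17.321) -> (2.5,6.062) [heading=240, draw]
    LT 60: heading 240 -> 300
    -- iteration 2/4 --
    FD 13: (2.5,6.062) -> (9,-5.196) [heading=300, draw]
    LT 60: heading 300 -> 0
    -- iteration 3/4 --
    FD 13: (9,-5.196) -> (22,-5.196) [heading=0, draw]
    LT 60: heading 0 -> 60
    -- iteration 4/4 --
    FD 13: (22,-5.196) -> (28.5,6.062) [heading=60, draw]
    LT 60: heading 60 -> 120
  ]
]
LT 108: heading 120 -> 228
Final: pos=(28.5,6.062), heading=228, 13 segment(s) drawn

Segment endpoints: x in {0, 2.5, 6, 6, 9, 9, 12, 12, 18, 22, 25, 25, 28.5, 31.5}, y in {-5.196, -5.196, 0, 6.062, 11.258, 12.124, 17.321, 22.517}
xmin=0, ymin=-5.196, xmax=31.5, ymax=22.517

Answer: 0 -5.196 31.5 22.517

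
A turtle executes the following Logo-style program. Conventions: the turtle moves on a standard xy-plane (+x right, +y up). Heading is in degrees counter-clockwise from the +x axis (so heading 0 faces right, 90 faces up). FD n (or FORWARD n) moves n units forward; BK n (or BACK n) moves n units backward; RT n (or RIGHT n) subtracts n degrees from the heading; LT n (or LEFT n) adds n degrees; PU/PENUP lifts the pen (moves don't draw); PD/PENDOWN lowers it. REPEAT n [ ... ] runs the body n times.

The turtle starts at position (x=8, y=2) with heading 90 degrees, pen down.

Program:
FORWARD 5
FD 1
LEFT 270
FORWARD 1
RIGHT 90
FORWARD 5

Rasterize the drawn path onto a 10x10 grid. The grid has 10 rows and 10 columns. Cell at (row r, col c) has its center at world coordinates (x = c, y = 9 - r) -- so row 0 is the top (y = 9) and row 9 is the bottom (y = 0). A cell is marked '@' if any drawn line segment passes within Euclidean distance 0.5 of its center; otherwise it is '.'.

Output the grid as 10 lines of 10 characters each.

Segment 0: (8,2) -> (8,7)
Segment 1: (8,7) -> (8,8)
Segment 2: (8,8) -> (9,8)
Segment 3: (9,8) -> (9,3)

Answer: ..........
........@@
........@@
........@@
........@@
........@@
........@@
........@.
..........
..........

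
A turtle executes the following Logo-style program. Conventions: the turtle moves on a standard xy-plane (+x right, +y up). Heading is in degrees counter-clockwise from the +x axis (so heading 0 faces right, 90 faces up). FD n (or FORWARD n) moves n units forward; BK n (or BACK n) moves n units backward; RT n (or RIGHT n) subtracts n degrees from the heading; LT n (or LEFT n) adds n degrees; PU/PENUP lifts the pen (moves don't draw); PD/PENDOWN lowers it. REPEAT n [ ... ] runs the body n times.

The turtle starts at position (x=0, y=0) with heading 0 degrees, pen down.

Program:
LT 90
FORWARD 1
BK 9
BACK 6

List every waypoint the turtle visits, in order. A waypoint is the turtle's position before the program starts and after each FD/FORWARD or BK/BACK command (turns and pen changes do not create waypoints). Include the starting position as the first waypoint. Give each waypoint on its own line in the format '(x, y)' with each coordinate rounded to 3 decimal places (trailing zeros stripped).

Answer: (0, 0)
(0, 1)
(0, -8)
(0, -14)

Derivation:
Executing turtle program step by step:
Start: pos=(0,0), heading=0, pen down
LT 90: heading 0 -> 90
FD 1: (0,0) -> (0,1) [heading=90, draw]
BK 9: (0,1) -> (0,-8) [heading=90, draw]
BK 6: (0,-8) -> (0,-14) [heading=90, draw]
Final: pos=(0,-14), heading=90, 3 segment(s) drawn
Waypoints (4 total):
(0, 0)
(0, 1)
(0, -8)
(0, -14)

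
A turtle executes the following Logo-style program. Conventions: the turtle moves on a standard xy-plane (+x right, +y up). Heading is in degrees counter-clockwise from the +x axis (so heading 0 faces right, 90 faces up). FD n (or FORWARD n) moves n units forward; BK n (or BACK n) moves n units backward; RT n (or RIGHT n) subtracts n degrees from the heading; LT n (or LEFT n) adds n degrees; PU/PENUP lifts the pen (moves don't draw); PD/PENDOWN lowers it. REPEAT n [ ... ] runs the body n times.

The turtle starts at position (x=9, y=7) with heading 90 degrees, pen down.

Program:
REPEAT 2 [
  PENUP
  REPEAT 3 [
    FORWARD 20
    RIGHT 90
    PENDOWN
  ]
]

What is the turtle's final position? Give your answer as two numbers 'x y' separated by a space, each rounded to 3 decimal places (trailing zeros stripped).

Executing turtle program step by step:
Start: pos=(9,7), heading=90, pen down
REPEAT 2 [
  -- iteration 1/2 --
  PU: pen up
  REPEAT 3 [
    -- iteration 1/3 --
    FD 20: (9,7) -> (9,27) [heading=90, move]
    RT 90: heading 90 -> 0
    PD: pen down
    -- iteration 2/3 --
    FD 20: (9,27) -> (29,27) [heading=0, draw]
    RT 90: heading 0 -> 270
    PD: pen down
    -- iteration 3/3 --
    FD 20: (29,27) -> (29,7) [heading=270, draw]
    RT 90: heading 270 -> 180
    PD: pen down
  ]
  -- iteration 2/2 --
  PU: pen up
  REPEAT 3 [
    -- iteration 1/3 --
    FD 20: (29,7) -> (9,7) [heading=180, move]
    RT 90: heading 180 -> 90
    PD: pen down
    -- iteration 2/3 --
    FD 20: (9,7) -> (9,27) [heading=90, draw]
    RT 90: heading 90 -> 0
    PD: pen down
    -- iteration 3/3 --
    FD 20: (9,27) -> (29,27) [heading=0, draw]
    RT 90: heading 0 -> 270
    PD: pen down
  ]
]
Final: pos=(29,27), heading=270, 4 segment(s) drawn

Answer: 29 27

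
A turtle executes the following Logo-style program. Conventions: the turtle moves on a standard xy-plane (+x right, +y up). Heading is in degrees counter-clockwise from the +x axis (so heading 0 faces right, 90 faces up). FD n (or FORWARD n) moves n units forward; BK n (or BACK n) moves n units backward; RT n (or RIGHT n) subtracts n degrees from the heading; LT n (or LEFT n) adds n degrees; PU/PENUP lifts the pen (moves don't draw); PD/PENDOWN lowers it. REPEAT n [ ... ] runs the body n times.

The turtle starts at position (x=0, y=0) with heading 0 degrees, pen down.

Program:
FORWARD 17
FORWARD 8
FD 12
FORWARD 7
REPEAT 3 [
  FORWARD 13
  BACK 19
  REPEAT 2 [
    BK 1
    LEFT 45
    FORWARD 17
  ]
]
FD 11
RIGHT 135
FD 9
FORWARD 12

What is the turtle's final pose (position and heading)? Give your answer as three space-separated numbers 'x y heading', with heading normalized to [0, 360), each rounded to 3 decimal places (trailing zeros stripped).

Answer: 0.837 8.163 135

Derivation:
Executing turtle program step by step:
Start: pos=(0,0), heading=0, pen down
FD 17: (0,0) -> (17,0) [heading=0, draw]
FD 8: (17,0) -> (25,0) [heading=0, draw]
FD 12: (25,0) -> (37,0) [heading=0, draw]
FD 7: (37,0) -> (44,0) [heading=0, draw]
REPEAT 3 [
  -- iteration 1/3 --
  FD 13: (44,0) -> (57,0) [heading=0, draw]
  BK 19: (57,0) -> (38,0) [heading=0, draw]
  REPEAT 2 [
    -- iteration 1/2 --
    BK 1: (38,0) -> (37,0) [heading=0, draw]
    LT 45: heading 0 -> 45
    FD 17: (37,0) -> (49.021,12.021) [heading=45, draw]
    -- iteration 2/2 --
    BK 1: (49.021,12.021) -> (48.314,11.314) [heading=45, draw]
    LT 45: heading 45 -> 90
    FD 17: (48.314,11.314) -> (48.314,28.314) [heading=90, draw]
  ]
  -- iteration 2/3 --
  FD 13: (48.314,28.314) -> (48.314,41.314) [heading=90, draw]
  BK 19: (48.314,41.314) -> (48.314,22.314) [heading=90, draw]
  REPEAT 2 [
    -- iteration 1/2 --
    BK 1: (48.314,22.314) -> (48.314,21.314) [heading=90, draw]
    LT 45: heading 90 -> 135
    FD 17: (48.314,21.314) -> (36.293,33.335) [heading=135, draw]
    -- iteration 2/2 --
    BK 1: (36.293,33.335) -> (37,32.627) [heading=135, draw]
    LT 45: heading 135 -> 180
    FD 17: (37,32.627) -> (20,32.627) [heading=180, draw]
  ]
  -- iteration 3/3 --
  FD 13: (20,32.627) -> (7,32.627) [heading=180, draw]
  BK 19: (7,32.627) -> (26,32.627) [heading=180, draw]
  REPEAT 2 [
    -- iteration 1/2 --
    BK 1: (26,32.627) -> (27,32.627) [heading=180, draw]
    LT 45: heading 180 -> 225
    FD 17: (27,32.627) -> (14.979,20.607) [heading=225, draw]
    -- iteration 2/2 --
    BK 1: (14.979,20.607) -> (15.686,21.314) [heading=225, draw]
    LT 45: heading 225 -> 270
    FD 17: (15.686,21.314) -> (15.686,4.314) [heading=270, draw]
  ]
]
FD 11: (15.686,4.314) -> (15.686,-6.686) [heading=270, draw]
RT 135: heading 270 -> 135
FD 9: (15.686,-6.686) -> (9.322,-0.322) [heading=135, draw]
FD 12: (9.322,-0.322) -> (0.837,8.163) [heading=135, draw]
Final: pos=(0.837,8.163), heading=135, 25 segment(s) drawn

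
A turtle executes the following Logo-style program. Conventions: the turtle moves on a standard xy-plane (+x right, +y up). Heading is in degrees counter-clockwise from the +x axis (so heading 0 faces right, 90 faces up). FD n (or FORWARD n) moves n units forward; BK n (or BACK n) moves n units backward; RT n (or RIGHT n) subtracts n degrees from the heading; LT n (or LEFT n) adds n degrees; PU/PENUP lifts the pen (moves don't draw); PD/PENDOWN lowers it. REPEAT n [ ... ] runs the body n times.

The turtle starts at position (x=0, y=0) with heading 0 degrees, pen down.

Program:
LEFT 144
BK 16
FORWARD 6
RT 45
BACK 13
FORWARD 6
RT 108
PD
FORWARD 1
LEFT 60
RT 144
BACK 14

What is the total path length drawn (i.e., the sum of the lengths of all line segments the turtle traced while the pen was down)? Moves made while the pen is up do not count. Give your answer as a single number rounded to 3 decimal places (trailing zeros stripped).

Answer: 56

Derivation:
Executing turtle program step by step:
Start: pos=(0,0), heading=0, pen down
LT 144: heading 0 -> 144
BK 16: (0,0) -> (12.944,-9.405) [heading=144, draw]
FD 6: (12.944,-9.405) -> (8.09,-5.878) [heading=144, draw]
RT 45: heading 144 -> 99
BK 13: (8.09,-5.878) -> (10.124,-18.718) [heading=99, draw]
FD 6: (10.124,-18.718) -> (9.185,-12.792) [heading=99, draw]
RT 108: heading 99 -> 351
PD: pen down
FD 1: (9.185,-12.792) -> (10.173,-12.948) [heading=351, draw]
LT 60: heading 351 -> 51
RT 144: heading 51 -> 267
BK 14: (10.173,-12.948) -> (10.906,1.033) [heading=267, draw]
Final: pos=(10.906,1.033), heading=267, 6 segment(s) drawn

Segment lengths:
  seg 1: (0,0) -> (12.944,-9.405), length = 16
  seg 2: (12.944,-9.405) -> (8.09,-5.878), length = 6
  seg 3: (8.09,-5.878) -> (10.124,-18.718), length = 13
  seg 4: (10.124,-18.718) -> (9.185,-12.792), length = 6
  seg 5: (9.185,-12.792) -> (10.173,-12.948), length = 1
  seg 6: (10.173,-12.948) -> (10.906,1.033), length = 14
Total = 56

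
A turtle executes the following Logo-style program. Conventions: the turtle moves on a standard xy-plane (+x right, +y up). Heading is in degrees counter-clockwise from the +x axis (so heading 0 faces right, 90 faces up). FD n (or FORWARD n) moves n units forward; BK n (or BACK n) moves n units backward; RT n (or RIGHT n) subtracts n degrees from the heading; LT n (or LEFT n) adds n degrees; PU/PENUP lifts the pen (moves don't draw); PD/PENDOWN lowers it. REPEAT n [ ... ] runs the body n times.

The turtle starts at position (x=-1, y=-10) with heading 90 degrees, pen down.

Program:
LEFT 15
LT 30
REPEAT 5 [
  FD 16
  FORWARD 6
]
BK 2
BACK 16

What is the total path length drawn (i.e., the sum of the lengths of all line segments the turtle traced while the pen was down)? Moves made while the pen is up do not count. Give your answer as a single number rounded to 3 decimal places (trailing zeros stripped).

Answer: 128

Derivation:
Executing turtle program step by step:
Start: pos=(-1,-10), heading=90, pen down
LT 15: heading 90 -> 105
LT 30: heading 105 -> 135
REPEAT 5 [
  -- iteration 1/5 --
  FD 16: (-1,-10) -> (-12.314,1.314) [heading=135, draw]
  FD 6: (-12.314,1.314) -> (-16.556,5.556) [heading=135, draw]
  -- iteration 2/5 --
  FD 16: (-16.556,5.556) -> (-27.87,16.87) [heading=135, draw]
  FD 6: (-27.87,16.87) -> (-32.113,21.113) [heading=135, draw]
  -- iteration 3/5 --
  FD 16: (-32.113,21.113) -> (-43.426,32.426) [heading=135, draw]
  FD 6: (-43.426,32.426) -> (-47.669,36.669) [heading=135, draw]
  -- iteration 4/5 --
  FD 16: (-47.669,36.669) -> (-58.983,47.983) [heading=135, draw]
  FD 6: (-58.983,47.983) -> (-63.225,52.225) [heading=135, draw]
  -- iteration 5/5 --
  FD 16: (-63.225,52.225) -> (-74.539,63.539) [heading=135, draw]
  FD 6: (-74.539,63.539) -> (-78.782,67.782) [heading=135, draw]
]
BK 2: (-78.782,67.782) -> (-77.368,66.368) [heading=135, draw]
BK 16: (-77.368,66.368) -> (-66.054,55.054) [heading=135, draw]
Final: pos=(-66.054,55.054), heading=135, 12 segment(s) drawn

Segment lengths:
  seg 1: (-1,-10) -> (-12.314,1.314), length = 16
  seg 2: (-12.314,1.314) -> (-16.556,5.556), length = 6
  seg 3: (-16.556,5.556) -> (-27.87,16.87), length = 16
  seg 4: (-27.87,16.87) -> (-32.113,21.113), length = 6
  seg 5: (-32.113,21.113) -> (-43.426,32.426), length = 16
  seg 6: (-43.426,32.426) -> (-47.669,36.669), length = 6
  seg 7: (-47.669,36.669) -> (-58.983,47.983), length = 16
  seg 8: (-58.983,47.983) -> (-63.225,52.225), length = 6
  seg 9: (-63.225,52.225) -> (-74.539,63.539), length = 16
  seg 10: (-74.539,63.539) -> (-78.782,67.782), length = 6
  seg 11: (-78.782,67.782) -> (-77.368,66.368), length = 2
  seg 12: (-77.368,66.368) -> (-66.054,55.054), length = 16
Total = 128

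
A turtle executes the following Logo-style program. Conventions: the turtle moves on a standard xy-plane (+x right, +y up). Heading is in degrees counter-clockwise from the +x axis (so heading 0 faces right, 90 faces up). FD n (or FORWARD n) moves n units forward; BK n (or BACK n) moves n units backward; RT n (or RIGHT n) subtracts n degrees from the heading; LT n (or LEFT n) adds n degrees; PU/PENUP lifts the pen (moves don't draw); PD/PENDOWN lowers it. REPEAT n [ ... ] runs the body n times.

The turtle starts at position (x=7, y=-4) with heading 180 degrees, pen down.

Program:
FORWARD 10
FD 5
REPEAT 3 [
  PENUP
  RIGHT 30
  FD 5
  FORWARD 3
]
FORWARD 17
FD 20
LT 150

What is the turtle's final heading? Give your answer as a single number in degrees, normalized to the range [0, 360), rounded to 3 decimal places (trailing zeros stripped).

Answer: 240

Derivation:
Executing turtle program step by step:
Start: pos=(7,-4), heading=180, pen down
FD 10: (7,-4) -> (-3,-4) [heading=180, draw]
FD 5: (-3,-4) -> (-8,-4) [heading=180, draw]
REPEAT 3 [
  -- iteration 1/3 --
  PU: pen up
  RT 30: heading 180 -> 150
  FD 5: (-8,-4) -> (-12.33,-1.5) [heading=150, move]
  FD 3: (-12.33,-1.5) -> (-14.928,0) [heading=150, move]
  -- iteration 2/3 --
  PU: pen up
  RT 30: heading 150 -> 120
  FD 5: (-14.928,0) -> (-17.428,4.33) [heading=120, move]
  FD 3: (-17.428,4.33) -> (-18.928,6.928) [heading=120, move]
  -- iteration 3/3 --
  PU: pen up
  RT 30: heading 120 -> 90
  FD 5: (-18.928,6.928) -> (-18.928,11.928) [heading=90, move]
  FD 3: (-18.928,11.928) -> (-18.928,14.928) [heading=90, move]
]
FD 17: (-18.928,14.928) -> (-18.928,31.928) [heading=90, move]
FD 20: (-18.928,31.928) -> (-18.928,51.928) [heading=90, move]
LT 150: heading 90 -> 240
Final: pos=(-18.928,51.928), heading=240, 2 segment(s) drawn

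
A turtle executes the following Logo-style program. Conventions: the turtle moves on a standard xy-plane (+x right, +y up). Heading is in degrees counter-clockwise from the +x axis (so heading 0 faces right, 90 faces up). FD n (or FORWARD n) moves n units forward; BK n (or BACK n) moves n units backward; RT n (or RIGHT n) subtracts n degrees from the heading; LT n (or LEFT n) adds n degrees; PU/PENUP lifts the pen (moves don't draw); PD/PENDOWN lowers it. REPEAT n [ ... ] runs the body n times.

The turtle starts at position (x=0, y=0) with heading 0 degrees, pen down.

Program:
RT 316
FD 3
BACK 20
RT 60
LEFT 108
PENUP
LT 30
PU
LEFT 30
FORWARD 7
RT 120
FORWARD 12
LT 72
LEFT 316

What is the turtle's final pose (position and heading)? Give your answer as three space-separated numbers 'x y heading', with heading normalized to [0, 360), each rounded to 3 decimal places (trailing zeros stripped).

Executing turtle program step by step:
Start: pos=(0,0), heading=0, pen down
RT 316: heading 0 -> 44
FD 3: (0,0) -> (2.158,2.084) [heading=44, draw]
BK 20: (2.158,2.084) -> (-12.229,-11.809) [heading=44, draw]
RT 60: heading 44 -> 344
LT 108: heading 344 -> 92
PU: pen up
LT 30: heading 92 -> 122
PU: pen up
LT 30: heading 122 -> 152
FD 7: (-12.229,-11.809) -> (-18.409,-8.523) [heading=152, move]
RT 120: heading 152 -> 32
FD 12: (-18.409,-8.523) -> (-8.233,-2.164) [heading=32, move]
LT 72: heading 32 -> 104
LT 316: heading 104 -> 60
Final: pos=(-8.233,-2.164), heading=60, 2 segment(s) drawn

Answer: -8.233 -2.164 60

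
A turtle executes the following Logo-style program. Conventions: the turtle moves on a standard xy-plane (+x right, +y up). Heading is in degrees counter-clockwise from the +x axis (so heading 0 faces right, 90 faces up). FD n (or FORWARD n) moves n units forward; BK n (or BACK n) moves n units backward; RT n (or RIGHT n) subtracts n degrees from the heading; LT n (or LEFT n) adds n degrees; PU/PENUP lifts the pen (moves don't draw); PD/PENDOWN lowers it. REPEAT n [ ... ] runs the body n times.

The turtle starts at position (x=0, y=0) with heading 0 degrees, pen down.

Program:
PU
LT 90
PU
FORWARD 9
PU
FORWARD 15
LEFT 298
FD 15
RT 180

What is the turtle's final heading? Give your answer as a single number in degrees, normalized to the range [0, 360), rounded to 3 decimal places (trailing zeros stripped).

Executing turtle program step by step:
Start: pos=(0,0), heading=0, pen down
PU: pen up
LT 90: heading 0 -> 90
PU: pen up
FD 9: (0,0) -> (0,9) [heading=90, move]
PU: pen up
FD 15: (0,9) -> (0,24) [heading=90, move]
LT 298: heading 90 -> 28
FD 15: (0,24) -> (13.244,31.042) [heading=28, move]
RT 180: heading 28 -> 208
Final: pos=(13.244,31.042), heading=208, 0 segment(s) drawn

Answer: 208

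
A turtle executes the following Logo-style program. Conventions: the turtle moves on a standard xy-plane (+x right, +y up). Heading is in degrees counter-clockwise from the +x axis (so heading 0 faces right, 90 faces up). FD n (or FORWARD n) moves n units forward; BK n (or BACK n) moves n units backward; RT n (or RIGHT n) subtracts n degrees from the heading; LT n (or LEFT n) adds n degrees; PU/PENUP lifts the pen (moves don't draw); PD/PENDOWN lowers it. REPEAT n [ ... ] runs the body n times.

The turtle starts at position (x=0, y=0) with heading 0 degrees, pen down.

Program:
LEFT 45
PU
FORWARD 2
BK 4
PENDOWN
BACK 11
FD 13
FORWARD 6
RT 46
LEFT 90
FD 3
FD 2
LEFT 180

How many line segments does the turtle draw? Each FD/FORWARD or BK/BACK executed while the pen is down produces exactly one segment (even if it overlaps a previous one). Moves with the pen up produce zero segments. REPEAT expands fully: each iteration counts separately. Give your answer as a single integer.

Answer: 5

Derivation:
Executing turtle program step by step:
Start: pos=(0,0), heading=0, pen down
LT 45: heading 0 -> 45
PU: pen up
FD 2: (0,0) -> (1.414,1.414) [heading=45, move]
BK 4: (1.414,1.414) -> (-1.414,-1.414) [heading=45, move]
PD: pen down
BK 11: (-1.414,-1.414) -> (-9.192,-9.192) [heading=45, draw]
FD 13: (-9.192,-9.192) -> (0,0) [heading=45, draw]
FD 6: (0,0) -> (4.243,4.243) [heading=45, draw]
RT 46: heading 45 -> 359
LT 90: heading 359 -> 89
FD 3: (4.243,4.243) -> (4.295,7.242) [heading=89, draw]
FD 2: (4.295,7.242) -> (4.33,9.242) [heading=89, draw]
LT 180: heading 89 -> 269
Final: pos=(4.33,9.242), heading=269, 5 segment(s) drawn
Segments drawn: 5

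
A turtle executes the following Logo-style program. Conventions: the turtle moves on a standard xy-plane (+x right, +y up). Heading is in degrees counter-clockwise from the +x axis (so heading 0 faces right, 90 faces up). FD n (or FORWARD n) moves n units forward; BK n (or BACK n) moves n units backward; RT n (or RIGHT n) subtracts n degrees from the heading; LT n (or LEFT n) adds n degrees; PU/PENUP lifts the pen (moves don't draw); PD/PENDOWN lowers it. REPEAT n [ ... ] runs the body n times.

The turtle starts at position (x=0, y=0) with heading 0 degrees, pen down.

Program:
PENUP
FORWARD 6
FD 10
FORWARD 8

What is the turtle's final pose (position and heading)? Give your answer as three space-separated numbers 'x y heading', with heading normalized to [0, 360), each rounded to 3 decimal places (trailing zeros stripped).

Answer: 24 0 0

Derivation:
Executing turtle program step by step:
Start: pos=(0,0), heading=0, pen down
PU: pen up
FD 6: (0,0) -> (6,0) [heading=0, move]
FD 10: (6,0) -> (16,0) [heading=0, move]
FD 8: (16,0) -> (24,0) [heading=0, move]
Final: pos=(24,0), heading=0, 0 segment(s) drawn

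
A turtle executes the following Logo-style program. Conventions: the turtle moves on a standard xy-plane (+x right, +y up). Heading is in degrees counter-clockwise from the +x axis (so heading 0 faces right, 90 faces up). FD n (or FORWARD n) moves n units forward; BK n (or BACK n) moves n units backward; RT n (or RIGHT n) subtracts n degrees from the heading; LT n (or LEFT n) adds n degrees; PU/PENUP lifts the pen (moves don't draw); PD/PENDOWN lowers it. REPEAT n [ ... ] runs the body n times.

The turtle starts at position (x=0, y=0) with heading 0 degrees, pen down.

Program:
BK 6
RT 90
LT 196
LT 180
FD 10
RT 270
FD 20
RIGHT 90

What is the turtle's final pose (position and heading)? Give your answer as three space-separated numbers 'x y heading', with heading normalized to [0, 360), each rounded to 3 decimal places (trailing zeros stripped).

Executing turtle program step by step:
Start: pos=(0,0), heading=0, pen down
BK 6: (0,0) -> (-6,0) [heading=0, draw]
RT 90: heading 0 -> 270
LT 196: heading 270 -> 106
LT 180: heading 106 -> 286
FD 10: (-6,0) -> (-3.244,-9.613) [heading=286, draw]
RT 270: heading 286 -> 16
FD 20: (-3.244,-9.613) -> (15.982,-4.1) [heading=16, draw]
RT 90: heading 16 -> 286
Final: pos=(15.982,-4.1), heading=286, 3 segment(s) drawn

Answer: 15.982 -4.1 286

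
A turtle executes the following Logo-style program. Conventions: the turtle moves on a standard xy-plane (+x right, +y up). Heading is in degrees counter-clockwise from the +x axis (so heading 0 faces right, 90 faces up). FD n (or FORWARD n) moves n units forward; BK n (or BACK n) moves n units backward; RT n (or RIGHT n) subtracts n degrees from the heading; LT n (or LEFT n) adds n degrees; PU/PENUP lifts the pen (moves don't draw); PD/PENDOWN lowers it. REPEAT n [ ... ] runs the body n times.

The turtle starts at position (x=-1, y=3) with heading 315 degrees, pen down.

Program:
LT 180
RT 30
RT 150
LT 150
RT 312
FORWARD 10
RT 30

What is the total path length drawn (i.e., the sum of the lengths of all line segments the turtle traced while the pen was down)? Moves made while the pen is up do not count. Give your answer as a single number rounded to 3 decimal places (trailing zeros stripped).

Answer: 10

Derivation:
Executing turtle program step by step:
Start: pos=(-1,3), heading=315, pen down
LT 180: heading 315 -> 135
RT 30: heading 135 -> 105
RT 150: heading 105 -> 315
LT 150: heading 315 -> 105
RT 312: heading 105 -> 153
FD 10: (-1,3) -> (-9.91,7.54) [heading=153, draw]
RT 30: heading 153 -> 123
Final: pos=(-9.91,7.54), heading=123, 1 segment(s) drawn

Segment lengths:
  seg 1: (-1,3) -> (-9.91,7.54), length = 10
Total = 10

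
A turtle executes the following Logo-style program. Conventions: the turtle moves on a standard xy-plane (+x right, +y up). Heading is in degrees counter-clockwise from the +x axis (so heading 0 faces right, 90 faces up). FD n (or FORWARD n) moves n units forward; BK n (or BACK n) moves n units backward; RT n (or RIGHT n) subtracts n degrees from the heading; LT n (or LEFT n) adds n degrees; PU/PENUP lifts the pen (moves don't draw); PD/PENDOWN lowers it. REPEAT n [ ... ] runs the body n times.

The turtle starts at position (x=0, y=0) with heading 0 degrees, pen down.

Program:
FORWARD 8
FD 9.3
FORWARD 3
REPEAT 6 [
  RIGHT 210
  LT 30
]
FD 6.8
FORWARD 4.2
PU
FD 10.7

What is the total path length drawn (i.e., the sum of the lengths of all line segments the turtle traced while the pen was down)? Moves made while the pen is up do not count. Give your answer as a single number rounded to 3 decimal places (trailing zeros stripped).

Executing turtle program step by step:
Start: pos=(0,0), heading=0, pen down
FD 8: (0,0) -> (8,0) [heading=0, draw]
FD 9.3: (8,0) -> (17.3,0) [heading=0, draw]
FD 3: (17.3,0) -> (20.3,0) [heading=0, draw]
REPEAT 6 [
  -- iteration 1/6 --
  RT 210: heading 0 -> 150
  LT 30: heading 150 -> 180
  -- iteration 2/6 --
  RT 210: heading 180 -> 330
  LT 30: heading 330 -> 0
  -- iteration 3/6 --
  RT 210: heading 0 -> 150
  LT 30: heading 150 -> 180
  -- iteration 4/6 --
  RT 210: heading 180 -> 330
  LT 30: heading 330 -> 0
  -- iteration 5/6 --
  RT 210: heading 0 -> 150
  LT 30: heading 150 -> 180
  -- iteration 6/6 --
  RT 210: heading 180 -> 330
  LT 30: heading 330 -> 0
]
FD 6.8: (20.3,0) -> (27.1,0) [heading=0, draw]
FD 4.2: (27.1,0) -> (31.3,0) [heading=0, draw]
PU: pen up
FD 10.7: (31.3,0) -> (42,0) [heading=0, move]
Final: pos=(42,0), heading=0, 5 segment(s) drawn

Segment lengths:
  seg 1: (0,0) -> (8,0), length = 8
  seg 2: (8,0) -> (17.3,0), length = 9.3
  seg 3: (17.3,0) -> (20.3,0), length = 3
  seg 4: (20.3,0) -> (27.1,0), length = 6.8
  seg 5: (27.1,0) -> (31.3,0), length = 4.2
Total = 31.3

Answer: 31.3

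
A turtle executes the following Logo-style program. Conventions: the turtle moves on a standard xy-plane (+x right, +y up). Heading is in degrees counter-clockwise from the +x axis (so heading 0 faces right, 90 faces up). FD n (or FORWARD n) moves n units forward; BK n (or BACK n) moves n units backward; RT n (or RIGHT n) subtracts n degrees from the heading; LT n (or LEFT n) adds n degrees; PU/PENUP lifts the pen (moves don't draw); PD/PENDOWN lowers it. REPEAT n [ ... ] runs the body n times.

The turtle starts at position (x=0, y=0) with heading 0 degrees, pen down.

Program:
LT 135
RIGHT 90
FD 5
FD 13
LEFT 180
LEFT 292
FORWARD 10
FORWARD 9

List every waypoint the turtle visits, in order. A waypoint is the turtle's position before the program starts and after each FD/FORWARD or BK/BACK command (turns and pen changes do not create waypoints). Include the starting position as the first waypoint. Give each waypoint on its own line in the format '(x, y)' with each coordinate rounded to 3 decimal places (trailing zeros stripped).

Answer: (0, 0)
(3.536, 3.536)
(12.728, 12.728)
(3.523, 16.635)
(-4.762, 20.152)

Derivation:
Executing turtle program step by step:
Start: pos=(0,0), heading=0, pen down
LT 135: heading 0 -> 135
RT 90: heading 135 -> 45
FD 5: (0,0) -> (3.536,3.536) [heading=45, draw]
FD 13: (3.536,3.536) -> (12.728,12.728) [heading=45, draw]
LT 180: heading 45 -> 225
LT 292: heading 225 -> 157
FD 10: (12.728,12.728) -> (3.523,16.635) [heading=157, draw]
FD 9: (3.523,16.635) -> (-4.762,20.152) [heading=157, draw]
Final: pos=(-4.762,20.152), heading=157, 4 segment(s) drawn
Waypoints (5 total):
(0, 0)
(3.536, 3.536)
(12.728, 12.728)
(3.523, 16.635)
(-4.762, 20.152)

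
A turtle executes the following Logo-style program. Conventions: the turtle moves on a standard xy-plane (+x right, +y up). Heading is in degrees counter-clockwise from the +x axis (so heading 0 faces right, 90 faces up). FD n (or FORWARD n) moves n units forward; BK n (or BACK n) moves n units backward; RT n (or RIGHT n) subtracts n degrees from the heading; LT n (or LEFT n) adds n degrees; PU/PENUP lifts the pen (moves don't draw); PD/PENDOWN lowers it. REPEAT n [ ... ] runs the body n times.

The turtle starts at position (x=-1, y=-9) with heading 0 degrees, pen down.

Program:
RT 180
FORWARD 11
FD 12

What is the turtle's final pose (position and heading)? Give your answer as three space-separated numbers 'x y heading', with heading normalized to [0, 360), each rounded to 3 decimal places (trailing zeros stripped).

Executing turtle program step by step:
Start: pos=(-1,-9), heading=0, pen down
RT 180: heading 0 -> 180
FD 11: (-1,-9) -> (-12,-9) [heading=180, draw]
FD 12: (-12,-9) -> (-24,-9) [heading=180, draw]
Final: pos=(-24,-9), heading=180, 2 segment(s) drawn

Answer: -24 -9 180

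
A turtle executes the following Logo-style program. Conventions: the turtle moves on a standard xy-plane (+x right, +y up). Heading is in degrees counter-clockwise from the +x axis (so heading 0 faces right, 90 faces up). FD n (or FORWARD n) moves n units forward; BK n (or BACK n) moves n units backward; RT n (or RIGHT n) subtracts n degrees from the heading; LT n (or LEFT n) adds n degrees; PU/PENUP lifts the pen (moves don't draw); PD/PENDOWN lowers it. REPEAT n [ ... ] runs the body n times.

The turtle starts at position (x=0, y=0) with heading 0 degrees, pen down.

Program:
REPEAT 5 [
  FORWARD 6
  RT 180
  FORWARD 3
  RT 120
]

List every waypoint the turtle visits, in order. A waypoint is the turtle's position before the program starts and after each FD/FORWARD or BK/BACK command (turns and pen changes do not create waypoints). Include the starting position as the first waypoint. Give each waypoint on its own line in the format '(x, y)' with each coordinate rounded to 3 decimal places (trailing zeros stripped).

Executing turtle program step by step:
Start: pos=(0,0), heading=0, pen down
REPEAT 5 [
  -- iteration 1/5 --
  FD 6: (0,0) -> (6,0) [heading=0, draw]
  RT 180: heading 0 -> 180
  FD 3: (6,0) -> (3,0) [heading=180, draw]
  RT 120: heading 180 -> 60
  -- iteration 2/5 --
  FD 6: (3,0) -> (6,5.196) [heading=60, draw]
  RT 180: heading 60 -> 240
  FD 3: (6,5.196) -> (4.5,2.598) [heading=240, draw]
  RT 120: heading 240 -> 120
  -- iteration 3/5 --
  FD 6: (4.5,2.598) -> (1.5,7.794) [heading=120, draw]
  RT 180: heading 120 -> 300
  FD 3: (1.5,7.794) -> (3,5.196) [heading=300, draw]
  RT 120: heading 300 -> 180
  -- iteration 4/5 --
  FD 6: (3,5.196) -> (-3,5.196) [heading=180, draw]
  RT 180: heading 180 -> 0
  FD 3: (-3,5.196) -> (0,5.196) [heading=0, draw]
  RT 120: heading 0 -> 240
  -- iteration 5/5 --
  FD 6: (0,5.196) -> (-3,0) [heading=240, draw]
  RT 180: heading 240 -> 60
  FD 3: (-3,0) -> (-1.5,2.598) [heading=60, draw]
  RT 120: heading 60 -> 300
]
Final: pos=(-1.5,2.598), heading=300, 10 segment(s) drawn
Waypoints (11 total):
(0, 0)
(6, 0)
(3, 0)
(6, 5.196)
(4.5, 2.598)
(1.5, 7.794)
(3, 5.196)
(-3, 5.196)
(0, 5.196)
(-3, 0)
(-1.5, 2.598)

Answer: (0, 0)
(6, 0)
(3, 0)
(6, 5.196)
(4.5, 2.598)
(1.5, 7.794)
(3, 5.196)
(-3, 5.196)
(0, 5.196)
(-3, 0)
(-1.5, 2.598)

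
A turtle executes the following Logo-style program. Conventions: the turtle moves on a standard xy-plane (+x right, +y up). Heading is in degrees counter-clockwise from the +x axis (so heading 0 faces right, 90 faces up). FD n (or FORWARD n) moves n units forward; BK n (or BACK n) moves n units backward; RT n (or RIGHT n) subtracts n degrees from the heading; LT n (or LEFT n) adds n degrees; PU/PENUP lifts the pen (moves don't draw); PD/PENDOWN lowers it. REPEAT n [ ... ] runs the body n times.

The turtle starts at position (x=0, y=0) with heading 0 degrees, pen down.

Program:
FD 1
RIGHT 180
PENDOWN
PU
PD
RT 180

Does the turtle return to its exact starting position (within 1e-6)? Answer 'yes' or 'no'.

Answer: no

Derivation:
Executing turtle program step by step:
Start: pos=(0,0), heading=0, pen down
FD 1: (0,0) -> (1,0) [heading=0, draw]
RT 180: heading 0 -> 180
PD: pen down
PU: pen up
PD: pen down
RT 180: heading 180 -> 0
Final: pos=(1,0), heading=0, 1 segment(s) drawn

Start position: (0, 0)
Final position: (1, 0)
Distance = 1; >= 1e-6 -> NOT closed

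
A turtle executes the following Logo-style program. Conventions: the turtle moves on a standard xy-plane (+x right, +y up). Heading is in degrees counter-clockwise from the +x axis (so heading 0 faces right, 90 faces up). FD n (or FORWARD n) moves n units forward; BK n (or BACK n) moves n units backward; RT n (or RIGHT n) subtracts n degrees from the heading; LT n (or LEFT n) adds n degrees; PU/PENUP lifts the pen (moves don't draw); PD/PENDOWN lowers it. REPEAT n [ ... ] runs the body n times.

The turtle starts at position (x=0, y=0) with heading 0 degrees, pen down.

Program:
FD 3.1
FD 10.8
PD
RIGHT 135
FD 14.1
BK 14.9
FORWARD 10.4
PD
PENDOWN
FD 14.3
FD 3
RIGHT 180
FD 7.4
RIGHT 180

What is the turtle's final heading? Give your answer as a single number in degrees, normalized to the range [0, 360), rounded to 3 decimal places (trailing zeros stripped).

Answer: 225

Derivation:
Executing turtle program step by step:
Start: pos=(0,0), heading=0, pen down
FD 3.1: (0,0) -> (3.1,0) [heading=0, draw]
FD 10.8: (3.1,0) -> (13.9,0) [heading=0, draw]
PD: pen down
RT 135: heading 0 -> 225
FD 14.1: (13.9,0) -> (3.93,-9.97) [heading=225, draw]
BK 14.9: (3.93,-9.97) -> (14.466,0.566) [heading=225, draw]
FD 10.4: (14.466,0.566) -> (7.112,-6.788) [heading=225, draw]
PD: pen down
PD: pen down
FD 14.3: (7.112,-6.788) -> (-3,-16.9) [heading=225, draw]
FD 3: (-3,-16.9) -> (-5.121,-19.021) [heading=225, draw]
RT 180: heading 225 -> 45
FD 7.4: (-5.121,-19.021) -> (0.111,-13.789) [heading=45, draw]
RT 180: heading 45 -> 225
Final: pos=(0.111,-13.789), heading=225, 8 segment(s) drawn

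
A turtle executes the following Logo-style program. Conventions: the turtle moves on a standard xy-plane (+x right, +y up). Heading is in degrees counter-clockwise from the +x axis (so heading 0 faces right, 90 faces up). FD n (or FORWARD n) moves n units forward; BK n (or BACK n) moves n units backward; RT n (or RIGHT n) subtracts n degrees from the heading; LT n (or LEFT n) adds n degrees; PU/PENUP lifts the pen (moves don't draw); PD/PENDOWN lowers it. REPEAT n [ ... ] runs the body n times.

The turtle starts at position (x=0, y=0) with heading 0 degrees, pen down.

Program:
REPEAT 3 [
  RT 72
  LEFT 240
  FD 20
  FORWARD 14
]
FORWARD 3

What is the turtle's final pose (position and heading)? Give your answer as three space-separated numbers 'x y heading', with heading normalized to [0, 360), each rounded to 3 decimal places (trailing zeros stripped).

Executing turtle program step by step:
Start: pos=(0,0), heading=0, pen down
REPEAT 3 [
  -- iteration 1/3 --
  RT 72: heading 0 -> 288
  LT 240: heading 288 -> 168
  FD 20: (0,0) -> (-19.563,4.158) [heading=168, draw]
  FD 14: (-19.563,4.158) -> (-33.257,7.069) [heading=168, draw]
  -- iteration 2/3 --
  RT 72: heading 168 -> 96
  LT 240: heading 96 -> 336
  FD 20: (-33.257,7.069) -> (-14.986,-1.066) [heading=336, draw]
  FD 14: (-14.986,-1.066) -> (-2.196,-6.76) [heading=336, draw]
  -- iteration 3/3 --
  RT 72: heading 336 -> 264
  LT 240: heading 264 -> 144
  FD 20: (-2.196,-6.76) -> (-18.377,4.996) [heading=144, draw]
  FD 14: (-18.377,4.996) -> (-29.703,13.225) [heading=144, draw]
]
FD 3: (-29.703,13.225) -> (-32.13,14.988) [heading=144, draw]
Final: pos=(-32.13,14.988), heading=144, 7 segment(s) drawn

Answer: -32.13 14.988 144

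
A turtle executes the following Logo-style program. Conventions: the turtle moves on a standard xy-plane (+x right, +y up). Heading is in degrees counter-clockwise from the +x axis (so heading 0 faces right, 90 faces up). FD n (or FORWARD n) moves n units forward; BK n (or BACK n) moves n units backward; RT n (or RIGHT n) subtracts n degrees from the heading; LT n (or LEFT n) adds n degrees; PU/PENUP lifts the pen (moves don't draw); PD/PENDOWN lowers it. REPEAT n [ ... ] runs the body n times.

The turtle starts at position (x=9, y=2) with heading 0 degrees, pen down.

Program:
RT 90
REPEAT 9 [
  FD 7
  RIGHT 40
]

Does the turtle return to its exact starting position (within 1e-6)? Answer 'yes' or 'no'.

Answer: yes

Derivation:
Executing turtle program step by step:
Start: pos=(9,2), heading=0, pen down
RT 90: heading 0 -> 270
REPEAT 9 [
  -- iteration 1/9 --
  FD 7: (9,2) -> (9,-5) [heading=270, draw]
  RT 40: heading 270 -> 230
  -- iteration 2/9 --
  FD 7: (9,-5) -> (4.5,-10.362) [heading=230, draw]
  RT 40: heading 230 -> 190
  -- iteration 3/9 --
  FD 7: (4.5,-10.362) -> (-2.393,-11.578) [heading=190, draw]
  RT 40: heading 190 -> 150
  -- iteration 4/9 --
  FD 7: (-2.393,-11.578) -> (-8.455,-8.078) [heading=150, draw]
  RT 40: heading 150 -> 110
  -- iteration 5/9 --
  FD 7: (-8.455,-8.078) -> (-10.849,-1.5) [heading=110, draw]
  RT 40: heading 110 -> 70
  -- iteration 6/9 --
  FD 7: (-10.849,-1.5) -> (-8.455,5.078) [heading=70, draw]
  RT 40: heading 70 -> 30
  -- iteration 7/9 --
  FD 7: (-8.455,5.078) -> (-2.393,8.578) [heading=30, draw]
  RT 40: heading 30 -> 350
  -- iteration 8/9 --
  FD 7: (-2.393,8.578) -> (4.5,7.362) [heading=350, draw]
  RT 40: heading 350 -> 310
  -- iteration 9/9 --
  FD 7: (4.5,7.362) -> (9,2) [heading=310, draw]
  RT 40: heading 310 -> 270
]
Final: pos=(9,2), heading=270, 9 segment(s) drawn

Start position: (9, 2)
Final position: (9, 2)
Distance = 0; < 1e-6 -> CLOSED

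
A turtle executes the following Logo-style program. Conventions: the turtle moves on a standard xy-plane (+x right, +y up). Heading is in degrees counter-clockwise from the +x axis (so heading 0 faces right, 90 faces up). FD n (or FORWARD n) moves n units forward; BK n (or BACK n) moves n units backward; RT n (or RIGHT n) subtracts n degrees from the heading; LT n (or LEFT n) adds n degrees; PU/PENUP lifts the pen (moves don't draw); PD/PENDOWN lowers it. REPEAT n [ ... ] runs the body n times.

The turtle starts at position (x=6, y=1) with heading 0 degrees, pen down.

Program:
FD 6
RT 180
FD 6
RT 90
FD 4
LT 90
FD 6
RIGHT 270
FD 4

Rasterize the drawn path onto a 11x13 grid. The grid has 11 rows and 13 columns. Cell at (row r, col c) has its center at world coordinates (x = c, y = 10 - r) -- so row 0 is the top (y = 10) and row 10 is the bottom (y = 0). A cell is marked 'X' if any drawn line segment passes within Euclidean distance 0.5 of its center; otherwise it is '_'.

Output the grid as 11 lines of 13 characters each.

Answer: _____________
_____________
_____________
_____________
_____________
XXXXXXX______
X_____X______
X_____X______
X_____X______
X_____XXXXXXX
_____________

Derivation:
Segment 0: (6,1) -> (12,1)
Segment 1: (12,1) -> (6,1)
Segment 2: (6,1) -> (6,5)
Segment 3: (6,5) -> (-0,5)
Segment 4: (-0,5) -> (0,1)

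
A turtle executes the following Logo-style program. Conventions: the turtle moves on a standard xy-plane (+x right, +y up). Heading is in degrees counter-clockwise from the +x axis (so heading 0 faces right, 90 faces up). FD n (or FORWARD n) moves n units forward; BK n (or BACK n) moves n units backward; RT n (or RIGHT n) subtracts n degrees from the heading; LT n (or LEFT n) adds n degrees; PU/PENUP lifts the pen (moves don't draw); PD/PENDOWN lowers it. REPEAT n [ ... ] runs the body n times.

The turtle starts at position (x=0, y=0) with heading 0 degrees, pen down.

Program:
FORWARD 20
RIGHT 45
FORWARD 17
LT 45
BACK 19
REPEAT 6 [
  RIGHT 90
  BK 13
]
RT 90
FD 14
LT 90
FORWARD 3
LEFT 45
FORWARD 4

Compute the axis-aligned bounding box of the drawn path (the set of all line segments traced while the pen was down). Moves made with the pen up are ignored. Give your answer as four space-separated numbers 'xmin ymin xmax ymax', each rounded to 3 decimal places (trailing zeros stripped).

Executing turtle program step by step:
Start: pos=(0,0), heading=0, pen down
FD 20: (0,0) -> (20,0) [heading=0, draw]
RT 45: heading 0 -> 315
FD 17: (20,0) -> (32.021,-12.021) [heading=315, draw]
LT 45: heading 315 -> 0
BK 19: (32.021,-12.021) -> (13.021,-12.021) [heading=0, draw]
REPEAT 6 [
  -- iteration 1/6 --
  RT 90: heading 0 -> 270
  BK 13: (13.021,-12.021) -> (13.021,0.979) [heading=270, draw]
  -- iteration 2/6 --
  RT 90: heading 270 -> 180
  BK 13: (13.021,0.979) -> (26.021,0.979) [heading=180, draw]
  -- iteration 3/6 --
  RT 90: heading 180 -> 90
  BK 13: (26.021,0.979) -> (26.021,-12.021) [heading=90, draw]
  -- iteration 4/6 --
  RT 90: heading 90 -> 0
  BK 13: (26.021,-12.021) -> (13.021,-12.021) [heading=0, draw]
  -- iteration 5/6 --
  RT 90: heading 0 -> 270
  BK 13: (13.021,-12.021) -> (13.021,0.979) [heading=270, draw]
  -- iteration 6/6 --
  RT 90: heading 270 -> 180
  BK 13: (13.021,0.979) -> (26.021,0.979) [heading=180, draw]
]
RT 90: heading 180 -> 90
FD 14: (26.021,0.979) -> (26.021,14.979) [heading=90, draw]
LT 90: heading 90 -> 180
FD 3: (26.021,14.979) -> (23.021,14.979) [heading=180, draw]
LT 45: heading 180 -> 225
FD 4: (23.021,14.979) -> (20.192,12.151) [heading=225, draw]
Final: pos=(20.192,12.151), heading=225, 12 segment(s) drawn

Segment endpoints: x in {0, 13.021, 13.021, 20, 20.192, 23.021, 26.021, 26.021, 26.021, 32.021}, y in {-12.021, -12.021, -12.021, 0, 0.979, 0.979, 0.979, 0.979, 12.151, 14.979, 14.979}
xmin=0, ymin=-12.021, xmax=32.021, ymax=14.979

Answer: 0 -12.021 32.021 14.979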